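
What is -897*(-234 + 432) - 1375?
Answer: -178981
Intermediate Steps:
-897*(-234 + 432) - 1375 = -897*198 - 1375 = -177606 - 1375 = -178981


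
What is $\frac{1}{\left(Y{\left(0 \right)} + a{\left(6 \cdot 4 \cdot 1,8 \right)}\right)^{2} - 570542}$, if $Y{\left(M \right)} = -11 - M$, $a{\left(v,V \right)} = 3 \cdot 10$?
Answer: $- \frac{1}{570181} \approx -1.7538 \cdot 10^{-6}$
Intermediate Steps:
$a{\left(v,V \right)} = 30$
$\frac{1}{\left(Y{\left(0 \right)} + a{\left(6 \cdot 4 \cdot 1,8 \right)}\right)^{2} - 570542} = \frac{1}{\left(\left(-11 - 0\right) + 30\right)^{2} - 570542} = \frac{1}{\left(\left(-11 + 0\right) + 30\right)^{2} - 570542} = \frac{1}{\left(-11 + 30\right)^{2} - 570542} = \frac{1}{19^{2} - 570542} = \frac{1}{361 - 570542} = \frac{1}{-570181} = - \frac{1}{570181}$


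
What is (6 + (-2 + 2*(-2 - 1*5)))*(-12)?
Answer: 120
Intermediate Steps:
(6 + (-2 + 2*(-2 - 1*5)))*(-12) = (6 + (-2 + 2*(-2 - 5)))*(-12) = (6 + (-2 + 2*(-7)))*(-12) = (6 + (-2 - 14))*(-12) = (6 - 16)*(-12) = -10*(-12) = 120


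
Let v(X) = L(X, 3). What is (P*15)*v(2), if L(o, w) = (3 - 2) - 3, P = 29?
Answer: -870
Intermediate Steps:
L(o, w) = -2 (L(o, w) = 1 - 3 = -2)
v(X) = -2
(P*15)*v(2) = (29*15)*(-2) = 435*(-2) = -870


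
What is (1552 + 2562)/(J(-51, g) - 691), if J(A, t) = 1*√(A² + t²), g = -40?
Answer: -83611/13920 - 121*√4201/13920 ≈ -6.5699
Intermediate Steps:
J(A, t) = √(A² + t²)
(1552 + 2562)/(J(-51, g) - 691) = (1552 + 2562)/(√((-51)² + (-40)²) - 691) = 4114/(√(2601 + 1600) - 691) = 4114/(√4201 - 691) = 4114/(-691 + √4201)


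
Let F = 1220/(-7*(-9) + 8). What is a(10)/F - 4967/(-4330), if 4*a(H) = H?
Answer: 1365663/1056520 ≈ 1.2926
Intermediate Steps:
a(H) = H/4
F = 1220/71 (F = 1220/(63 + 8) = 1220/71 ≈ 17.183)
a(10)/F - 4967/(-4330) = ((¼)*10)/(1220/71) - 4967/(-4330) = (5/2)*(71/1220) - 4967*(-1/4330) = 71/488 + 4967/4330 = 1365663/1056520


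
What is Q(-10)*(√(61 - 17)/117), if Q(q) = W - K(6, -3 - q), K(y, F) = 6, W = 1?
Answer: -10*√11/117 ≈ -0.28347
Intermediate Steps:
Q(q) = -5 (Q(q) = 1 - 1*6 = 1 - 6 = -5)
Q(-10)*(√(61 - 17)/117) = -5*√(61 - 17)/117 = -5*√44/117 = -5*2*√11/117 = -10*√11/117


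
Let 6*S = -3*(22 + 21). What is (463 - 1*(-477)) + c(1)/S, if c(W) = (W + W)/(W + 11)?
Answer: 121259/129 ≈ 939.99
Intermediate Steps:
S = -43/2 (S = (-3*(22 + 21))/6 = (-3*43)/6 = (⅙)*(-129) = -43/2 ≈ -21.500)
c(W) = 2*W/(11 + W) (c(W) = (2*W)/(11 + W) = 2*W/(11 + W))
(463 - 1*(-477)) + c(1)/S = (463 - 1*(-477)) + (2*1/(11 + 1))/(-43/2) = (463 + 477) + (2*1/12)*(-2/43) = 940 + (2*1*(1/12))*(-2/43) = 940 + (⅙)*(-2/43) = 940 - 1/129 = 121259/129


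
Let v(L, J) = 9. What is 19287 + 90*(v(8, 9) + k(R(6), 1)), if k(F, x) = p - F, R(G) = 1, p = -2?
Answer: 19827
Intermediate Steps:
k(F, x) = -2 - F
19287 + 90*(v(8, 9) + k(R(6), 1)) = 19287 + 90*(9 + (-2 - 1*1)) = 19287 + 90*(9 + (-2 - 1)) = 19287 + 90*(9 - 3) = 19287 + 90*6 = 19287 + 540 = 19827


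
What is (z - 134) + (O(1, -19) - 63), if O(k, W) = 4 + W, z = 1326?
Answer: 1114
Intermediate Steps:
(z - 134) + (O(1, -19) - 63) = (1326 - 134) + ((4 - 19) - 63) = 1192 + (-15 - 63) = 1192 - 78 = 1114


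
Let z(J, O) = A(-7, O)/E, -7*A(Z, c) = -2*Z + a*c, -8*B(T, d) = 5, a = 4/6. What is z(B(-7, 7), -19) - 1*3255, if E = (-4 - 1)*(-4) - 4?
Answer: -273421/84 ≈ -3255.0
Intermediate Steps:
a = ⅔ (a = 4*(⅙) = ⅔ ≈ 0.66667)
B(T, d) = -5/8 (B(T, d) = -⅛*5 = -5/8)
A(Z, c) = -2*c/21 + 2*Z/7 (A(Z, c) = -(-2*Z + 2*c/3)/7 = -2*c/21 + 2*Z/7)
E = 16 (E = -5*(-4) - 4 = 20 - 4 = 16)
z(J, O) = -⅛ - O/168 (z(J, O) = (-2*O/21 + (2/7)*(-7))/16 = (-2*O/21 - 2)*(1/16) = (-2 - 2*O/21)*(1/16) = -⅛ - O/168)
z(B(-7, 7), -19) - 1*3255 = (-⅛ - 1/168*(-19)) - 1*3255 = (-⅛ + 19/168) - 3255 = -1/84 - 3255 = -273421/84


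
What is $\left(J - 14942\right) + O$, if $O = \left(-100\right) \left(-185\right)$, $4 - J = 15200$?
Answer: $-11638$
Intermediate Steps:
$J = -15196$ ($J = 4 - 15200 = -15196$)
$O = 18500$
$\left(J - 14942\right) + O = \left(-15196 - 14942\right) + 18500 = -30138 + 18500 = -11638$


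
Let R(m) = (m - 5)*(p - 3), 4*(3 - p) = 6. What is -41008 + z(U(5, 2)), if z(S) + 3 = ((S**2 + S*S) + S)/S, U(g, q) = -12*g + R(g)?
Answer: -41130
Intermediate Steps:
p = 3/2 (p = 3 - 1/4*6 = 3 - 3/2 = 3/2 ≈ 1.5000)
R(m) = 15/2 - 3*m/2 (R(m) = (m - 5)*(3/2 - 3) = (-5 + m)*(-3/2) = 15/2 - 3*m/2)
U(g, q) = 15/2 - 27*g/2 (U(g, q) = -12*g + (15/2 - 3*g/2) = 15/2 - 27*g/2)
z(S) = -3 + (S + 2*S**2)/S (z(S) = -3 + ((S**2 + S*S) + S)/S = -3 + ((S**2 + S**2) + S)/S = -3 + (2*S**2 + S)/S = -3 + (S + 2*S**2)/S)
-41008 + z(U(5, 2)) = -41008 + (-2 + 2*(15/2 - 27/2*5)) = -41008 + (-2 + 2*(15/2 - 135/2)) = -41008 + (-2 + 2*(-60)) = -41008 + (-2 - 120) = -41008 - 122 = -41130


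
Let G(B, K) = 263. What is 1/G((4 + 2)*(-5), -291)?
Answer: 1/263 ≈ 0.0038023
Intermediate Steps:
1/G((4 + 2)*(-5), -291) = 1/263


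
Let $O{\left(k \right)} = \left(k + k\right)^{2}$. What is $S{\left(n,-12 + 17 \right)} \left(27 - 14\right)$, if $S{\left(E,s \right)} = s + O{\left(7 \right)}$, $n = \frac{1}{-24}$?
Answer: $2613$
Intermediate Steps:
$O{\left(k \right)} = 4 k^{2}$ ($O{\left(k \right)} = \left(2 k\right)^{2} = 4 k^{2}$)
$n = - \frac{1}{24} \approx -0.041667$
$S{\left(E,s \right)} = 196 + s$ ($S{\left(E,s \right)} = s + 4 \cdot 7^{2} = s + 4 \cdot 49 = s + 196 = 196 + s$)
$S{\left(n,-12 + 17 \right)} \left(27 - 14\right) = \left(196 + \left(-12 + 17\right)\right) \left(27 - 14\right) = \left(196 + 5\right) \left(27 - 14\right) = 201 \cdot 13 = 2613$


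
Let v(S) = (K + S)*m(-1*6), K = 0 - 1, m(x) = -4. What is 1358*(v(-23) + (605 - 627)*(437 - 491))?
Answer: 1743672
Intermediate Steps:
K = -1
v(S) = 4 - 4*S (v(S) = (-1 + S)*(-4) = 4 - 4*S)
1358*(v(-23) + (605 - 627)*(437 - 491)) = 1358*((4 - 4*(-23)) + (605 - 627)*(437 - 491)) = 1358*((4 + 92) - 22*(-54)) = 1358*(96 + 1188) = 1358*1284 = 1743672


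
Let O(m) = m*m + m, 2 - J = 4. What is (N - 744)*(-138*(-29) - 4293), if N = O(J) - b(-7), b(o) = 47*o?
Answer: 120183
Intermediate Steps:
J = -2 (J = 2 - 1*4 = 2 - 4 = -2)
O(m) = m + m**2 (O(m) = m**2 + m = m + m**2)
N = 331 (N = -2*(1 - 2) - 47*(-7) = -2*(-1) - 1*(-329) = 2 + 329 = 331)
(N - 744)*(-138*(-29) - 4293) = (331 - 744)*(-138*(-29) - 4293) = -413*(4002 - 4293) = -413*(-291) = 120183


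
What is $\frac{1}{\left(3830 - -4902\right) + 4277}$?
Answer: $\frac{1}{13009} \approx 7.687 \cdot 10^{-5}$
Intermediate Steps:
$\frac{1}{\left(3830 - -4902\right) + 4277} = \frac{1}{\left(3830 + 4902\right) + 4277} = \frac{1}{8732 + 4277} = \frac{1}{13009}$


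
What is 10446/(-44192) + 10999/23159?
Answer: 122074447/511721264 ≈ 0.23856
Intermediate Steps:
10446/(-44192) + 10999/23159 = 10446*(-1/44192) + 10999*(1/23159) = -5223/22096 + 10999/23159 = 122074447/511721264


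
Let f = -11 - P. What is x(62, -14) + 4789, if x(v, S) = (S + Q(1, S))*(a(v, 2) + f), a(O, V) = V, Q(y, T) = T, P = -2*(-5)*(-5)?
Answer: 3641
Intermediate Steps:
P = -50 (P = 10*(-5) = -50)
f = 39 (f = -11 - 1*(-50) = -11 + 50 = 39)
x(v, S) = 82*S (x(v, S) = (S + S)*(2 + 39) = (2*S)*41 = 82*S)
x(62, -14) + 4789 = 82*(-14) + 4789 = -1148 + 4789 = 3641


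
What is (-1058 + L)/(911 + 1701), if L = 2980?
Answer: 961/1306 ≈ 0.73583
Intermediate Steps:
(-1058 + L)/(911 + 1701) = (-1058 + 2980)/(911 + 1701) = 1922/2612 = 1922*(1/2612) = 961/1306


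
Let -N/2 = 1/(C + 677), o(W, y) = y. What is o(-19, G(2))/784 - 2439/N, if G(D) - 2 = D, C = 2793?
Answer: 829406341/196 ≈ 4.2317e+6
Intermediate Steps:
G(D) = 2 + D
N = -1/1735 (N = -2/(2793 + 677) = -2/3470 = -2*1/3470 = -1/1735 ≈ -0.00057637)
o(-19, G(2))/784 - 2439/N = (2 + 2)/784 - 2439/(-1/1735) = 4*(1/784) - 2439*(-1735) = 1/196 + 4231665 = 829406341/196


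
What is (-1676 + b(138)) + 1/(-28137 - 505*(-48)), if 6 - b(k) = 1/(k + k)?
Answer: -598736471/358524 ≈ -1670.0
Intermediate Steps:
b(k) = 6 - 1/(2*k) (b(k) = 6 - 1/(k + k) = 6 - 1/(2*k))
(-1676 + b(138)) + 1/(-28137 - 505*(-48)) = (-1676 + (6 - ½/138)) + 1/(-28137 - 505*(-48)) = (-1676 + (6 - ½*1/138)) + 1/(-28137 + 24240) = (-1676 + (6 - 1/276)) + 1/(-3897) = (-1676 + 1655/276) - 1/3897 = -460921/276 - 1/3897 = -598736471/358524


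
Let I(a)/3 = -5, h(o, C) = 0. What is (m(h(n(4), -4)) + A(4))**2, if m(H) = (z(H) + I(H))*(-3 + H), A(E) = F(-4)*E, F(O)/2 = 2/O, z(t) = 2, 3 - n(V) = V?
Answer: 1225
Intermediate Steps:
n(V) = 3 - V
F(O) = 4/O (F(O) = 2*(2/O) = 4/O)
I(a) = -15 (I(a) = 3*(-5) = -15)
A(E) = -E (A(E) = (4/(-4))*E = (4*(-1/4))*E = -E)
m(H) = 39 - 13*H (m(H) = (2 - 15)*(-3 + H) = -13*(-3 + H) = 39 - 13*H)
(m(h(n(4), -4)) + A(4))**2 = ((39 - 13*0) - 1*4)**2 = ((39 + 0) - 4)**2 = (39 - 4)**2 = 35**2 = 1225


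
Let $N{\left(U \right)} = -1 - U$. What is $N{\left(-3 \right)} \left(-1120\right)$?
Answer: $-2240$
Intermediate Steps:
$N{\left(-3 \right)} \left(-1120\right) = \left(-1 - -3\right) \left(-1120\right) = \left(-1 + 3\right) \left(-1120\right) = 2 \left(-1120\right) = -2240$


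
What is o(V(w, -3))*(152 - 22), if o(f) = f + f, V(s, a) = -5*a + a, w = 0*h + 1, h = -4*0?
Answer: 3120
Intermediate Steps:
h = 0
w = 1 (w = 0*0 + 1 = 0 + 1 = 1)
V(s, a) = -4*a
o(f) = 2*f
o(V(w, -3))*(152 - 22) = (2*(-4*(-3)))*(152 - 22) = (2*12)*130 = 24*130 = 3120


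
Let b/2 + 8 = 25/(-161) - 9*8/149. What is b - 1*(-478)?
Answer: 11052284/23989 ≈ 460.72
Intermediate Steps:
b = -414458/23989 (b = -16 + 2*(25/(-161) - 9*8/149) = -16 + 2*(25*(-1/161) - 72*1/149) = -16 + 2*(-25/161 - 72/149) = -16 + 2*(-15317/23989) = -16 - 30634/23989 = -414458/23989 ≈ -17.277)
b - 1*(-478) = -414458/23989 - 1*(-478) = -414458/23989 + 478 = 11052284/23989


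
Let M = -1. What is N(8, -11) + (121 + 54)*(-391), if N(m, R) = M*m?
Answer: -68433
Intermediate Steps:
N(m, R) = -m
N(8, -11) + (121 + 54)*(-391) = -1*8 + (121 + 54)*(-391) = -8 + 175*(-391) = -8 - 68425 = -68433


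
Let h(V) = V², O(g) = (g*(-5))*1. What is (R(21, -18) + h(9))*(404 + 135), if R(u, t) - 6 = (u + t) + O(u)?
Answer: -8085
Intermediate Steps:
O(g) = -5*g (O(g) = -5*g*1 = -5*g)
R(u, t) = 6 + t - 4*u (R(u, t) = 6 + ((u + t) - 5*u) = 6 + ((t + u) - 5*u) = 6 + (t - 4*u) = 6 + t - 4*u)
(R(21, -18) + h(9))*(404 + 135) = ((6 - 18 - 4*21) + 9²)*(404 + 135) = ((6 - 18 - 84) + 81)*539 = (-96 + 81)*539 = -15*539 = -8085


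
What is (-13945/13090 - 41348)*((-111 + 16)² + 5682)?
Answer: -20676103923/34 ≈ -6.0812e+8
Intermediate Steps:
(-13945/13090 - 41348)*((-111 + 16)² + 5682) = (-13945*1/13090 - 41348)*((-95)² + 5682) = (-2789/2618 - 41348)*(9025 + 5682) = -108251853/2618*14707 = -20676103923/34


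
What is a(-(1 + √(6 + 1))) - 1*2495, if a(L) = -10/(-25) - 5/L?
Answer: -74863/30 + 5*√7/6 ≈ -2493.2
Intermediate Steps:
a(L) = ⅖ - 5/L (a(L) = -10*(-1/25) - 5/L = ⅖ - 5/L)
a(-(1 + √(6 + 1))) - 1*2495 = (⅖ - 5*(-1/(1 + √(6 + 1)))) - 1*2495 = (⅖ - 5*(-1/(1 + √7))) - 2495 = (⅖ - 5/(-1 - √7)) - 2495 = -12473/5 - 5/(-1 - √7)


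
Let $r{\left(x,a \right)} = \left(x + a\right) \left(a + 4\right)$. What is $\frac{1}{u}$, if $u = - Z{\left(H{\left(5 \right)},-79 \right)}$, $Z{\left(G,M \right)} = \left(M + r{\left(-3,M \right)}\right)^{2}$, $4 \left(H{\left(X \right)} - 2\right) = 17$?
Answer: $- \frac{1}{36857041} \approx -2.7132 \cdot 10^{-8}$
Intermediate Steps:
$r{\left(x,a \right)} = \left(4 + a\right) \left(a + x\right)$ ($r{\left(x,a \right)} = \left(a + x\right) \left(4 + a\right) = \left(4 + a\right) \left(a + x\right)$)
$H{\left(X \right)} = \frac{25}{4}$ ($H{\left(X \right)} = 2 + \frac{1}{4} \cdot 17 = 2 + \frac{17}{4} = \frac{25}{4}$)
$Z{\left(G,M \right)} = \left(-12 + M^{2} + 2 M\right)^{2}$ ($Z{\left(G,M \right)} = \left(M + \left(M^{2} + 4 M + 4 \left(-3\right) + M \left(-3\right)\right)\right)^{2} = \left(M + \left(M^{2} + 4 M - 12 - 3 M\right)\right)^{2} = \left(M + \left(-12 + M + M^{2}\right)\right)^{2} = \left(-12 + M^{2} + 2 M\right)^{2}$)
$u = -36857041$ ($u = - \left(-12 + \left(-79\right)^{2} + 2 \left(-79\right)\right)^{2} = - \left(-12 + 6241 - 158\right)^{2} = - 6071^{2} = \left(-1\right) 36857041 = -36857041$)
$\frac{1}{u} = \frac{1}{-36857041} = - \frac{1}{36857041}$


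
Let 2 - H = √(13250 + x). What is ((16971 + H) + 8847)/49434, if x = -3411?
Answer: 12910/24717 - √9839/49434 ≈ 0.52031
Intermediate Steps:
H = 2 - √9839 (H = 2 - √(13250 - 3411) = 2 - √9839 ≈ -97.192)
((16971 + H) + 8847)/49434 = ((16971 + (2 - √9839)) + 8847)/49434 = ((16973 - √9839) + 8847)*(1/49434) = (25820 - √9839)*(1/49434) = 12910/24717 - √9839/49434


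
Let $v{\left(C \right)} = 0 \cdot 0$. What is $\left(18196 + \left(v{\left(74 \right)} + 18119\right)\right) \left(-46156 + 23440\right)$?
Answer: $-824931540$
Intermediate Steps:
$v{\left(C \right)} = 0$
$\left(18196 + \left(v{\left(74 \right)} + 18119\right)\right) \left(-46156 + 23440\right) = \left(18196 + \left(0 + 18119\right)\right) \left(-46156 + 23440\right) = \left(18196 + 18119\right) \left(-22716\right) = 36315 \left(-22716\right) = -824931540$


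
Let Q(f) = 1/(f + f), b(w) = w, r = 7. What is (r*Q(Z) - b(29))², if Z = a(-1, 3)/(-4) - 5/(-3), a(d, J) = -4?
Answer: 196249/256 ≈ 766.60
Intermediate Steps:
Z = 8/3 (Z = -4/(-4) - 5/(-3) = -4*(-¼) - 5*(-⅓) = 1 + 5/3 = 8/3 ≈ 2.6667)
Q(f) = 1/(2*f)
(r*Q(Z) - b(29))² = (7*(1/(2*(8/3))) - 1*29)² = (7*((½)*(3/8)) - 29)² = (7*(3/16) - 29)² = (21/16 - 29)² = (-443/16)² = 196249/256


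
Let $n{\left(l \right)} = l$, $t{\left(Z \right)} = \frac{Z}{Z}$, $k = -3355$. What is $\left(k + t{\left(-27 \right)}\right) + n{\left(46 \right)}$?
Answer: $-3308$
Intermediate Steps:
$t{\left(Z \right)} = 1$
$\left(k + t{\left(-27 \right)}\right) + n{\left(46 \right)} = \left(-3355 + 1\right) + 46 = -3354 + 46 = -3308$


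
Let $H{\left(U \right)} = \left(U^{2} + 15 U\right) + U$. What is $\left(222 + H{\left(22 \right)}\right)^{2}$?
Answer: $1119364$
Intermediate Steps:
$H{\left(U \right)} = U^{2} + 16 U$
$\left(222 + H{\left(22 \right)}\right)^{2} = \left(222 + 22 \left(16 + 22\right)\right)^{2} = \left(222 + 22 \cdot 38\right)^{2} = \left(222 + 836\right)^{2} = 1058^{2} = 1119364$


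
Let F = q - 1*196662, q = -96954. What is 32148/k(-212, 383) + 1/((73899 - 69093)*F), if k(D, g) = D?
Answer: -11341159352405/74789280288 ≈ -151.64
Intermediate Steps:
F = -293616 (F = -96954 - 1*196662 = -96954 - 196662 = -293616)
32148/k(-212, 383) + 1/((73899 - 69093)*F) = 32148/(-212) + 1/((73899 - 69093)*(-293616)) = 32148*(-1/212) - 1/293616/4806 = -8037/53 + (1/4806)*(-1/293616) = -8037/53 - 1/1411118496 = -11341159352405/74789280288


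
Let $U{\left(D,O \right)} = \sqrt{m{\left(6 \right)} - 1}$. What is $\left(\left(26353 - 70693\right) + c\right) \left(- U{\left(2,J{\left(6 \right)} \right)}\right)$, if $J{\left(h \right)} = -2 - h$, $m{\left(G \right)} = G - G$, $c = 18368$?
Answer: $25972 i \approx 25972.0 i$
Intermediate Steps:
$m{\left(G \right)} = 0$
$U{\left(D,O \right)} = i$ ($U{\left(D,O \right)} = \sqrt{0 - 1} = \sqrt{-1} = i$)
$\left(\left(26353 - 70693\right) + c\right) \left(- U{\left(2,J{\left(6 \right)} \right)}\right) = \left(\left(26353 - 70693\right) + 18368\right) \left(- i\right) = \left(-44340 + 18368\right) \left(- i\right) = - 25972 \left(- i\right) = 25972 i$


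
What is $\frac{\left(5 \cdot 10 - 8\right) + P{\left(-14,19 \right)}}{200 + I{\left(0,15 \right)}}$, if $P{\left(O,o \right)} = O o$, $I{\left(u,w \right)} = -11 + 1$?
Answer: $- \frac{112}{95} \approx -1.1789$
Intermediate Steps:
$I{\left(u,w \right)} = -10$
$\frac{\left(5 \cdot 10 - 8\right) + P{\left(-14,19 \right)}}{200 + I{\left(0,15 \right)}} = \frac{\left(5 \cdot 10 - 8\right) - 266}{200 - 10} = \frac{\left(50 - 8\right) - 266}{190} = \left(42 - 266\right) \frac{1}{190} = \left(-224\right) \frac{1}{190} = - \frac{112}{95}$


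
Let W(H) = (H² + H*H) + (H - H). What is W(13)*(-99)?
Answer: -33462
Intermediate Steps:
W(H) = 2*H² (W(H) = (H² + H²) + 0 = 2*H² + 0 = 2*H²)
W(13)*(-99) = (2*13²)*(-99) = (2*169)*(-99) = 338*(-99) = -33462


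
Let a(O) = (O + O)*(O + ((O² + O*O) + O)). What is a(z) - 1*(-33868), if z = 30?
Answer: 145468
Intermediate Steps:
a(O) = 2*O*(2*O + 2*O²) (a(O) = (2*O)*(O + ((O² + O²) + O)) = (2*O)*(O + (2*O² + O)) = (2*O)*(O + (O + 2*O²)) = (2*O)*(2*O + 2*O²) = 2*O*(2*O + 2*O²))
a(z) - 1*(-33868) = 4*30²*(1 + 30) - 1*(-33868) = 4*900*31 + 33868 = 111600 + 33868 = 145468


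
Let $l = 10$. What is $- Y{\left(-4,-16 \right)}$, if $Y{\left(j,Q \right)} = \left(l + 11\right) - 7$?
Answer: $-14$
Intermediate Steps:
$Y{\left(j,Q \right)} = 14$ ($Y{\left(j,Q \right)} = \left(10 + 11\right) - 7 = 21 - 7 = 14$)
$- Y{\left(-4,-16 \right)} = \left(-1\right) 14 = -14$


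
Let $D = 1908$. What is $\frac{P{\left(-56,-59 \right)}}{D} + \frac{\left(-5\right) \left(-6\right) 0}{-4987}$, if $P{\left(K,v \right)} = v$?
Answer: $- \frac{59}{1908} \approx -0.030922$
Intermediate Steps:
$\frac{P{\left(-56,-59 \right)}}{D} + \frac{\left(-5\right) \left(-6\right) 0}{-4987} = - \frac{59}{1908} + \frac{\left(-5\right) \left(-6\right) 0}{-4987} = \left(-59\right) \frac{1}{1908} + 30 \cdot 0 \left(- \frac{1}{4987}\right) = - \frac{59}{1908} + 0 \left(- \frac{1}{4987}\right) = - \frac{59}{1908} + 0 = - \frac{59}{1908}$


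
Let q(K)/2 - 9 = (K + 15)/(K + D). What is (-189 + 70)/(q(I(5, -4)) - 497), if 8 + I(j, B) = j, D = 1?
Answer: 119/491 ≈ 0.24236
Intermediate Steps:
I(j, B) = -8 + j
q(K) = 18 + 2*(15 + K)/(1 + K) (q(K) = 18 + 2*((K + 15)/(K + 1)) = 18 + 2*((15 + K)/(1 + K)) = 18 + 2*(15 + K)/(1 + K))
(-189 + 70)/(q(I(5, -4)) - 497) = (-189 + 70)/(4*(12 + 5*(-8 + 5))/(1 + (-8 + 5)) - 497) = -119/(4*(12 + 5*(-3))/(1 - 3) - 497) = -119/(4*(12 - 15)/(-2) - 497) = -119/(4*(-1/2)*(-3) - 497) = -119/(6 - 497) = -119/(-491) = -119*(-1/491) = 119/491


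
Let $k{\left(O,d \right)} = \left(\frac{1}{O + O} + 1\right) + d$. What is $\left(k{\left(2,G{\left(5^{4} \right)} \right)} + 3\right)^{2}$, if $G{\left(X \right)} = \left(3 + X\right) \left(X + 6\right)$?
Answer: $\frac{2512507137921}{16} \approx 1.5703 \cdot 10^{11}$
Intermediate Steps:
$G{\left(X \right)} = \left(3 + X\right) \left(6 + X\right)$
$k{\left(O,d \right)} = 1 + d + \frac{1}{2 O}$ ($k{\left(O,d \right)} = \left(\frac{1}{2 O} + 1\right) + d = \left(1 + \frac{1}{2 O}\right) + d = 1 + d + \frac{1}{2 O}$)
$\left(k{\left(2,G{\left(5^{4} \right)} \right)} + 3\right)^{2} = \left(\left(1 + \left(18 + \left(5^{4}\right)^{2} + 9 \cdot 5^{4}\right) + \frac{1}{2 \cdot 2}\right) + 3\right)^{2} = \left(\left(1 + \left(18 + 625^{2} + 9 \cdot 625\right) + \frac{1}{2} \cdot \frac{1}{2}\right) + 3\right)^{2} = \left(\left(1 + \left(18 + 390625 + 5625\right) + \frac{1}{4}\right) + 3\right)^{2} = \left(\left(1 + 396268 + \frac{1}{4}\right) + 3\right)^{2} = \left(\frac{1585077}{4} + 3\right)^{2} = \left(\frac{1585089}{4}\right)^{2} = \frac{2512507137921}{16}$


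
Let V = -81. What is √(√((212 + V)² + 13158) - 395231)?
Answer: √(-395231 + √30319) ≈ 628.54*I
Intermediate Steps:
√(√((212 + V)² + 13158) - 395231) = √(√((212 - 81)² + 13158) - 395231) = √(√(131² + 13158) - 395231) = √(√(17161 + 13158) - 395231) = √(√30319 - 395231) = √(-395231 + √30319)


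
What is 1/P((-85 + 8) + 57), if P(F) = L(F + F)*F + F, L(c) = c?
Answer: 1/780 ≈ 0.0012821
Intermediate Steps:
P(F) = F + 2*F² (P(F) = (F + F)*F + F = (2*F)*F + F = 2*F² + F = F + 2*F²)
1/P((-85 + 8) + 57) = 1/(((-85 + 8) + 57)*(1 + 2*((-85 + 8) + 57))) = 1/((-77 + 57)*(1 + 2*(-77 + 57))) = 1/(-20*(1 + 2*(-20))) = 1/(-20*(1 - 40)) = 1/(-20*(-39)) = 1/780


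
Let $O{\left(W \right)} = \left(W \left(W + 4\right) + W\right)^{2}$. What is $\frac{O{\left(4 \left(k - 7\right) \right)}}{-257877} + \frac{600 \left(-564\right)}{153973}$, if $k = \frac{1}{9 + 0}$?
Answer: $- \frac{962796841133728}{260511691401081} \approx -3.6958$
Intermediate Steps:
$k = \frac{1}{9} \approx 0.11111$
$O{\left(W \right)} = \left(W + W \left(4 + W\right)\right)^{2}$ ($O{\left(W \right)} = \left(W \left(4 + W\right) + W\right)^{2} = \left(W + W \left(4 + W\right)\right)^{2}$)
$\frac{O{\left(4 \left(k - 7\right) \right)}}{-257877} + \frac{600 \left(-564\right)}{153973} = \frac{\left(4 \left(\frac{1}{9} - 7\right)\right)^{2} \left(5 + 4 \left(\frac{1}{9} - 7\right)\right)^{2}}{-257877} + \frac{600 \left(-564\right)}{153973} = \left(4 \left(- \frac{62}{9}\right)\right)^{2} \left(5 + 4 \left(- \frac{62}{9}\right)\right)^{2} \left(- \frac{1}{257877}\right) - \frac{338400}{153973} = \left(- \frac{248}{9}\right)^{2} \left(5 - \frac{248}{9}\right)^{2} \left(- \frac{1}{257877}\right) - \frac{338400}{153973} = \frac{61504 \left(- \frac{203}{9}\right)^{2}}{81} \left(- \frac{1}{257877}\right) - \frac{338400}{153973} = \frac{61504}{81} \cdot \frac{41209}{81} \left(- \frac{1}{257877}\right) - \frac{338400}{153973} = \frac{2534518336}{6561} \left(- \frac{1}{257877}\right) - \frac{338400}{153973} = - \frac{2534518336}{1691930997} - \frac{338400}{153973} = - \frac{962796841133728}{260511691401081}$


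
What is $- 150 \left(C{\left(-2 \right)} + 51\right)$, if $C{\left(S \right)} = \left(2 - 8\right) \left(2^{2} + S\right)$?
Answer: $-5850$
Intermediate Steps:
$C{\left(S \right)} = -24 - 6 S$ ($C{\left(S \right)} = \left(2 - 8\right) \left(4 + S\right) = - 6 \left(4 + S\right) = -24 - 6 S$)
$- 150 \left(C{\left(-2 \right)} + 51\right) = - 150 \left(\left(-24 - -12\right) + 51\right) = - 150 \left(\left(-24 + 12\right) + 51\right) = - 150 \left(-12 + 51\right) = \left(-150\right) 39 = -5850$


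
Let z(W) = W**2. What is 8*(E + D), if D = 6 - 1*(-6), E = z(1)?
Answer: 104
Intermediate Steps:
E = 1 (E = 1**2 = 1)
D = 12 (D = 6 + 6 = 12)
8*(E + D) = 8*(1 + 12) = 8*13 = 104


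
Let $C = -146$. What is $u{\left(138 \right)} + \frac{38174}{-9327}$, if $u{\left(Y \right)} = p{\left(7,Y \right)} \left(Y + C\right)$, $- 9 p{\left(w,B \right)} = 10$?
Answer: $\frac{134198}{27981} \approx 4.796$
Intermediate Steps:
$p{\left(w,B \right)} = - \frac{10}{9}$ ($p{\left(w,B \right)} = \left(- \frac{1}{9}\right) 10 = - \frac{10}{9}$)
$u{\left(Y \right)} = \frac{1460}{9} - \frac{10 Y}{9}$ ($u{\left(Y \right)} = - \frac{10 \left(Y - 146\right)}{9} = - \frac{10 \left(-146 + Y\right)}{9} = \frac{1460}{9} - \frac{10 Y}{9}$)
$u{\left(138 \right)} + \frac{38174}{-9327} = \left(\frac{1460}{9} - \frac{460}{3}\right) + \frac{38174}{-9327} = \left(\frac{1460}{9} - \frac{460}{3}\right) + 38174 \left(- \frac{1}{9327}\right) = \frac{80}{9} - \frac{38174}{9327} = \frac{134198}{27981}$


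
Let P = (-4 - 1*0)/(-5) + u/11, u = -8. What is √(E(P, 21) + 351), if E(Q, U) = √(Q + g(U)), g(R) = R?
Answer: √(1061775 + 55*√63745)/55 ≈ 18.857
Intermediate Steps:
P = 4/55 (P = (-4 - 1*0)/(-5) - 8/11 = (-4 + 0)*(-⅕) - 8*1/11 = -4*(-⅕) - 8/11 = ⅘ - 8/11 = 4/55 ≈ 0.072727)
E(Q, U) = √(Q + U)
√(E(P, 21) + 351) = √(√(4/55 + 21) + 351) = √(√(1159/55) + 351) = √(√63745/55 + 351) = √(351 + √63745/55)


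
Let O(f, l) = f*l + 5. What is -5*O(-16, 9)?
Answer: 695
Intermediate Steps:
O(f, l) = 5 + f*l
-5*O(-16, 9) = -5*(5 - 16*9) = -5*(5 - 144) = -5*(-139) = 695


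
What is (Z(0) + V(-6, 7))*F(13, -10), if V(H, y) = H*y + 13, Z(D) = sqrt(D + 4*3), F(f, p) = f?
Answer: -377 + 26*sqrt(3) ≈ -331.97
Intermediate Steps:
Z(D) = sqrt(12 + D) (Z(D) = sqrt(D + 12) = sqrt(12 + D))
V(H, y) = 13 + H*y
(Z(0) + V(-6, 7))*F(13, -10) = (sqrt(12 + 0) + (13 - 6*7))*13 = (sqrt(12) + (13 - 42))*13 = (2*sqrt(3) - 29)*13 = (-29 + 2*sqrt(3))*13 = -377 + 26*sqrt(3)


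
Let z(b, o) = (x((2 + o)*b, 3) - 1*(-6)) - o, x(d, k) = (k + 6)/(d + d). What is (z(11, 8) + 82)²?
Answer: 310076881/48400 ≈ 6406.5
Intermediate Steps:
x(d, k) = (6 + k)/(2*d) (x(d, k) = (6 + k)/((2*d)) = (6 + k)*(1/(2*d)) = (6 + k)/(2*d))
z(b, o) = 6 - o + 9/(2*b*(2 + o)) (z(b, o) = ((6 + 3)/(2*(((2 + o)*b))) - 1*(-6)) - o = ((½)*9/(b*(2 + o)) + 6) - o = ((½)*(1/(b*(2 + o)))*9 + 6) - o = (9/(2*b*(2 + o)) + 6) - o = (6 + 9/(2*b*(2 + o))) - o = 6 - o + 9/(2*b*(2 + o)))
(z(11, 8) + 82)² = ((9/2 + 11*(2 + 8)*(6 - 1*8))/(11*(2 + 8)) + 82)² = ((1/11)*(9/2 + 11*10*(6 - 8))/10 + 82)² = ((1/11)*(⅒)*(9/2 + 11*10*(-2)) + 82)² = ((1/11)*(⅒)*(9/2 - 220) + 82)² = ((1/11)*(⅒)*(-431/2) + 82)² = (-431/220 + 82)² = (17609/220)² = 310076881/48400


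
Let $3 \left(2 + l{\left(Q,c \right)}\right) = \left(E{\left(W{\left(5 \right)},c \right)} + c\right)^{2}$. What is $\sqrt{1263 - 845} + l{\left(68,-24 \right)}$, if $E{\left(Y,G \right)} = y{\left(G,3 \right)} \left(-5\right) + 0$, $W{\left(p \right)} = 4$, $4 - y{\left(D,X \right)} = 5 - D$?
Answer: $\frac{10195}{3} + \sqrt{418} \approx 3418.8$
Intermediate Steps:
$y{\left(D,X \right)} = -1 + D$ ($y{\left(D,X \right)} = 4 - \left(5 - D\right) = 4 + \left(-5 + D\right) = -1 + D$)
$E{\left(Y,G \right)} = 5 - 5 G$ ($E{\left(Y,G \right)} = \left(-1 + G\right) \left(-5\right) + 0 = \left(5 - 5 G\right) + 0 = 5 - 5 G$)
$l{\left(Q,c \right)} = -2 + \frac{\left(5 - 4 c\right)^{2}}{3}$ ($l{\left(Q,c \right)} = -2 + \frac{\left(\left(5 - 5 c\right) + c\right)^{2}}{3} = -2 + \frac{\left(5 - 4 c\right)^{2}}{3}$)
$\sqrt{1263 - 845} + l{\left(68,-24 \right)} = \sqrt{1263 - 845} - \left(2 - \frac{\left(5 - -96\right)^{2}}{3}\right) = \sqrt{418} - \left(2 - \frac{\left(5 + 96\right)^{2}}{3}\right) = \sqrt{418} - \left(2 - \frac{101^{2}}{3}\right) = \sqrt{418} + \left(-2 + \frac{1}{3} \cdot 10201\right) = \sqrt{418} + \left(-2 + \frac{10201}{3}\right) = \sqrt{418} + \frac{10195}{3} = \frac{10195}{3} + \sqrt{418}$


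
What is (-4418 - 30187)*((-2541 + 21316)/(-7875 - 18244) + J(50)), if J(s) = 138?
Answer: -124081314435/26119 ≈ -4.7506e+6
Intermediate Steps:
(-4418 - 30187)*((-2541 + 21316)/(-7875 - 18244) + J(50)) = (-4418 - 30187)*((-2541 + 21316)/(-7875 - 18244) + 138) = -34605*(18775/(-26119) + 138) = -34605*(18775*(-1/26119) + 138) = -34605*(-18775/26119 + 138) = -34605*3585647/26119 = -124081314435/26119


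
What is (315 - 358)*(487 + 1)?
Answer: -20984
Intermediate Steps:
(315 - 358)*(487 + 1) = -43*488 = -20984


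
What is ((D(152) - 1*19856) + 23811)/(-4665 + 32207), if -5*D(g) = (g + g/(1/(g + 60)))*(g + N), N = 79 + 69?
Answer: -1938605/27542 ≈ -70.387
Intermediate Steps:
N = 148
D(g) = -(148 + g)*(g + g*(60 + g))/5 (D(g) = -(g + g/(1/(g + 60)))*(g + 148)/5 = -(g + g/(1/(60 + g)))*(148 + g)/5 = -(g + g*(60 + g))*(148 + g)/5 = -(148 + g)*(g + g*(60 + g))/5)
((D(152) - 1*19856) + 23811)/(-4665 + 32207) = ((-⅕*152*(9028 + 152² + 209*152) - 1*19856) + 23811)/(-4665 + 32207) = ((-⅕*152*(9028 + 23104 + 31768) - 19856) + 23811)/27542 = ((-⅕*152*63900 - 19856) + 23811)*(1/27542) = ((-1942560 - 19856) + 23811)*(1/27542) = (-1962416 + 23811)*(1/27542) = -1938605*1/27542 = -1938605/27542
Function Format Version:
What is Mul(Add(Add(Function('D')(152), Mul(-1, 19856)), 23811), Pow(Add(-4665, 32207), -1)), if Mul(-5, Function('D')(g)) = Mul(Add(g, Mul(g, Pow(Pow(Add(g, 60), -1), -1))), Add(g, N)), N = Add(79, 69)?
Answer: Rational(-1938605, 27542) ≈ -70.387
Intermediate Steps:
N = 148
Function('D')(g) = Mul(Rational(-1, 5), Add(148, g), Add(g, Mul(g, Add(60, g)))) (Function('D')(g) = Mul(Rational(-1, 5), Mul(Add(g, Mul(g, Pow(Pow(Add(g, 60), -1), -1))), Add(g, 148))) = Mul(Rational(-1, 5), Mul(Add(g, Mul(g, Pow(Pow(Add(60, g), -1), -1))), Add(148, g))) = Mul(Rational(-1, 5), Mul(Add(g, Mul(g, Add(60, g))), Add(148, g))) = Mul(Rational(-1, 5), Mul(Add(148, g), Add(g, Mul(g, Add(60, g))))) = Mul(Rational(-1, 5), Add(148, g), Add(g, Mul(g, Add(60, g)))))
Mul(Add(Add(Function('D')(152), Mul(-1, 19856)), 23811), Pow(Add(-4665, 32207), -1)) = Mul(Add(Add(Mul(Rational(-1, 5), 152, Add(9028, Pow(152, 2), Mul(209, 152))), Mul(-1, 19856)), 23811), Pow(Add(-4665, 32207), -1)) = Mul(Add(Add(Mul(Rational(-1, 5), 152, Add(9028, 23104, 31768)), -19856), 23811), Pow(27542, -1)) = Mul(Add(Add(Mul(Rational(-1, 5), 152, 63900), -19856), 23811), Rational(1, 27542)) = Mul(Add(Add(-1942560, -19856), 23811), Rational(1, 27542)) = Mul(Add(-1962416, 23811), Rational(1, 27542)) = Mul(-1938605, Rational(1, 27542)) = Rational(-1938605, 27542)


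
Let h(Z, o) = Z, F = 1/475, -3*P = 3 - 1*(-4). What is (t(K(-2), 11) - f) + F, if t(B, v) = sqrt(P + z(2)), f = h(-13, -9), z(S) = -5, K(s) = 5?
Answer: 6176/475 + I*sqrt(66)/3 ≈ 13.002 + 2.708*I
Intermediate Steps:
P = -7/3 (P = -(3 - 1*(-4))/3 = -(3 + 4)/3 = -1/3*7 = -7/3 ≈ -2.3333)
F = 1/475 ≈ 0.0021053
f = -13
t(B, v) = I*sqrt(66)/3 (t(B, v) = sqrt(-7/3 - 5) = sqrt(-22/3) = I*sqrt(66)/3)
(t(K(-2), 11) - f) + F = (I*sqrt(66)/3 - 1*(-13)) + 1/475 = (I*sqrt(66)/3 + 13) + 1/475 = (13 + I*sqrt(66)/3) + 1/475 = 6176/475 + I*sqrt(66)/3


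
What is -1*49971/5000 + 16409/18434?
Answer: -419560207/46085000 ≈ -9.1040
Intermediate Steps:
-1*49971/5000 + 16409/18434 = -49971*1/5000 + 16409*(1/18434) = -49971/5000 + 16409/18434 = -419560207/46085000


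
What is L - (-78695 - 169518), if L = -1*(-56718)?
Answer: 304931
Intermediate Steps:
L = 56718
L - (-78695 - 169518) = 56718 - (-78695 - 169518) = 56718 - 1*(-248213) = 56718 + 248213 = 304931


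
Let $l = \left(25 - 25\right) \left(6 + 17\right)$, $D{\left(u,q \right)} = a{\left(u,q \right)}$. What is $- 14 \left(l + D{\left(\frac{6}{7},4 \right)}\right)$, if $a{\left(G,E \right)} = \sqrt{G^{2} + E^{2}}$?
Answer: $- 4 \sqrt{205} \approx -57.271$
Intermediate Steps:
$a{\left(G,E \right)} = \sqrt{E^{2} + G^{2}}$
$D{\left(u,q \right)} = \sqrt{q^{2} + u^{2}}$
$l = 0$ ($l = 0 \cdot 23 = 0$)
$- 14 \left(l + D{\left(\frac{6}{7},4 \right)}\right) = - 14 \left(0 + \sqrt{4^{2} + \left(\frac{6}{7}\right)^{2}}\right) = - 14 \left(0 + \sqrt{16 + \left(6 \cdot \frac{1}{7}\right)^{2}}\right) = - 14 \left(0 + \sqrt{16 + \left(\frac{6}{7}\right)^{2}}\right) = - 14 \left(0 + \sqrt{16 + \frac{36}{49}}\right) = - 14 \left(0 + \sqrt{\frac{820}{49}}\right) = - 14 \left(0 + \frac{2 \sqrt{205}}{7}\right) = - 14 \frac{2 \sqrt{205}}{7} = - 4 \sqrt{205}$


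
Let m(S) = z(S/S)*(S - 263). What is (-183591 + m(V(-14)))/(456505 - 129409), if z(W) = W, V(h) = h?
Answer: -45967/81774 ≈ -0.56212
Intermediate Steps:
m(S) = -263 + S (m(S) = (S/S)*(S - 263) = 1*(-263 + S) = -263 + S)
(-183591 + m(V(-14)))/(456505 - 129409) = (-183591 + (-263 - 14))/(456505 - 129409) = (-183591 - 277)/327096 = -183868*1/327096 = -45967/81774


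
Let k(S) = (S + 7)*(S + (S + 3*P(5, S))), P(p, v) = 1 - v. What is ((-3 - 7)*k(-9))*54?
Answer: 12960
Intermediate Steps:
k(S) = (3 - S)*(7 + S) (k(S) = (S + 7)*(S + (S + 3*(1 - S))) = (7 + S)*(S + (S + (3 - 3*S))) = (7 + S)*(S + (3 - 2*S)) = (7 + S)*(3 - S) = (3 - S)*(7 + S))
((-3 - 7)*k(-9))*54 = ((-3 - 7)*(21 - 1*(-9)² - 4*(-9)))*54 = -10*(21 - 1*81 + 36)*54 = -10*(21 - 81 + 36)*54 = -10*(-24)*54 = 240*54 = 12960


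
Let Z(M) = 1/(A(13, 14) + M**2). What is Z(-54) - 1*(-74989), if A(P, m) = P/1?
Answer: 219642782/2929 ≈ 74989.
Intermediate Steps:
A(P, m) = P (A(P, m) = P*1 = P)
Z(M) = 1/(13 + M**2)
Z(-54) - 1*(-74989) = 1/(13 + (-54)**2) - 1*(-74989) = 1/(13 + 2916) + 74989 = 1/2929 + 74989 = 219642782/2929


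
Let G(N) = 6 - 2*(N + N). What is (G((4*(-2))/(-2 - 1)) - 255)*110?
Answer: -85690/3 ≈ -28563.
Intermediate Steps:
G(N) = 6 - 4*N (G(N) = 6 - 2*2*N = 6 - 4*N)
(G((4*(-2))/(-2 - 1)) - 255)*110 = ((6 - 4*4*(-2)/(-2 - 1)) - 255)*110 = ((6 - (-32)/(-3)) - 255)*110 = ((6 - (-32)*(-1)/3) - 255)*110 = ((6 - 4*8/3) - 255)*110 = ((6 - 32/3) - 255)*110 = (-14/3 - 255)*110 = -779/3*110 = -85690/3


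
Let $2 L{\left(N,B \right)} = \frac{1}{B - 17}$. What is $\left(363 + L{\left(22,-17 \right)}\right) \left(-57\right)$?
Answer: $- \frac{1406931}{68} \approx -20690.0$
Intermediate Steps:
$L{\left(N,B \right)} = \frac{1}{2 \left(-17 + B\right)}$ ($L{\left(N,B \right)} = \frac{1}{2 \left(B - 17\right)} = \frac{1}{2 \left(-17 + B\right)}$)
$\left(363 + L{\left(22,-17 \right)}\right) \left(-57\right) = \left(363 + \frac{1}{2 \left(-17 - 17\right)}\right) \left(-57\right) = \left(363 + \frac{1}{2 \left(-34\right)}\right) \left(-57\right) = \left(363 + \frac{1}{2} \left(- \frac{1}{34}\right)\right) \left(-57\right) = \left(363 - \frac{1}{68}\right) \left(-57\right) = \frac{24683}{68} \left(-57\right) = - \frac{1406931}{68}$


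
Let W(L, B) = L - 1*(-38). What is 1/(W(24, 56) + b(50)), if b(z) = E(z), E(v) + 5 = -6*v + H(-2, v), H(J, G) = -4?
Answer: -1/247 ≈ -0.0040486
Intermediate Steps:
W(L, B) = 38 + L (W(L, B) = L + 38 = 38 + L)
E(v) = -9 - 6*v (E(v) = -5 + (-6*v - 4) = -5 + (-4 - 6*v) = -9 - 6*v)
b(z) = -9 - 6*z
1/(W(24, 56) + b(50)) = 1/((38 + 24) + (-9 - 6*50)) = 1/(62 + (-9 - 300)) = 1/(62 - 309) = 1/(-247) = -1/247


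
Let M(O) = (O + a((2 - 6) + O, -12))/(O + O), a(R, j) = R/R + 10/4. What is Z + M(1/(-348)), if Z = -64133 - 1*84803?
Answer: -299089/2 ≈ -1.4954e+5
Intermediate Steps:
a(R, j) = 7/2 (a(R, j) = 1 + 10*(1/4) = 1 + 5/2 = 7/2)
Z = -148936 (Z = -64133 - 84803 = -148936)
M(O) = (7/2 + O)/(2*O) (M(O) = (O + 7/2)/(O + O) = (7/2 + O)/((2*O)) = (7/2 + O)*(1/(2*O)) = (7/2 + O)/(2*O))
Z + M(1/(-348)) = -148936 + (7 + 2/(-348))/(4*(1/(-348))) = -148936 + (7 + 2*(-1/348))/(4*(-1/348)) = -148936 + (1/4)*(-348)*(7 - 1/174) = -148936 + (1/4)*(-348)*(1217/174) = -148936 - 1217/2 = -299089/2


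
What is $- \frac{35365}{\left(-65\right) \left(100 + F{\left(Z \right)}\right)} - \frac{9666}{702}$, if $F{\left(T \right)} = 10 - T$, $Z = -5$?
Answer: $- \frac{13512}{1495} \approx -9.0381$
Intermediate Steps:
$- \frac{35365}{\left(-65\right) \left(100 + F{\left(Z \right)}\right)} - \frac{9666}{702} = - \frac{35365}{\left(-65\right) \left(100 + \left(10 - -5\right)\right)} - \frac{9666}{702} = - \frac{35365}{\left(-65\right) \left(100 + \left(10 + 5\right)\right)} - \frac{179}{13} = - \frac{35365}{\left(-65\right) \left(100 + 15\right)} - \frac{179}{13} = - \frac{35365}{\left(-65\right) 115} - \frac{179}{13} = - \frac{35365}{-7475} - \frac{179}{13} = \left(-35365\right) \left(- \frac{1}{7475}\right) - \frac{179}{13} = \frac{7073}{1495} - \frac{179}{13} = - \frac{13512}{1495}$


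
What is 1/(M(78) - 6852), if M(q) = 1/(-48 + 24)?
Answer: -24/164449 ≈ -0.00014594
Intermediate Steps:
M(q) = -1/24 (M(q) = 1/(-24) = -1/24)
1/(M(78) - 6852) = 1/(-1/24 - 6852) = 1/(-164449/24) = -24/164449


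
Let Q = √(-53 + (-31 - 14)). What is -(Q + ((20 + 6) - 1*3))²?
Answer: -431 - 322*I*√2 ≈ -431.0 - 455.38*I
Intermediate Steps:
Q = 7*I*√2 (Q = √(-53 - 45) = √(-98) = 7*I*√2 ≈ 9.8995*I)
-(Q + ((20 + 6) - 1*3))² = -(7*I*√2 + ((20 + 6) - 1*3))² = -(7*I*√2 + (26 - 3))² = -(7*I*√2 + 23)² = -(23 + 7*I*√2)²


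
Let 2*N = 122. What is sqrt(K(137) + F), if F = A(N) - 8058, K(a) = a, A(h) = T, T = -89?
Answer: 3*I*sqrt(890) ≈ 89.499*I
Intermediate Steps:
N = 61 (N = (1/2)*122 = 61)
A(h) = -89
F = -8147 (F = -89 - 8058 = -8147)
sqrt(K(137) + F) = sqrt(137 - 8147) = sqrt(-8010) = 3*I*sqrt(890)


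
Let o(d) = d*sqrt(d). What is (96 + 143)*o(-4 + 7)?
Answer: 717*sqrt(3) ≈ 1241.9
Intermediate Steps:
o(d) = d**(3/2)
(96 + 143)*o(-4 + 7) = (96 + 143)*(-4 + 7)**(3/2) = 239*3**(3/2) = 239*(3*sqrt(3)) = 717*sqrt(3)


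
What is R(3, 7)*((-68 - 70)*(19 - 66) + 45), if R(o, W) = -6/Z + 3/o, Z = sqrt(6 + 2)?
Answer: 6531 - 19593*sqrt(2)/2 ≈ -7323.3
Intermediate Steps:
Z = 2*sqrt(2) (Z = sqrt(8) = 2*sqrt(2) ≈ 2.8284)
R(o, W) = 3/o - 3*sqrt(2)/2 (R(o, W) = -6*sqrt(2)/4 + 3/o = -3*sqrt(2)/2 + 3/o = 3/o - 3*sqrt(2)/2)
R(3, 7)*((-68 - 70)*(19 - 66) + 45) = (3/3 - 3*sqrt(2)/2)*((-68 - 70)*(19 - 66) + 45) = (3*(1/3) - 3*sqrt(2)/2)*(-138*(-47) + 45) = (1 - 3*sqrt(2)/2)*(6486 + 45) = (1 - 3*sqrt(2)/2)*6531 = 6531 - 19593*sqrt(2)/2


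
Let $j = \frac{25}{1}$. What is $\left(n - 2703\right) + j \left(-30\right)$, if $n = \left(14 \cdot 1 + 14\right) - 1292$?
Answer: $-4717$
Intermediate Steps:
$j = 25$ ($j = 25 \cdot 1 = 25$)
$n = -1264$ ($n = \left(14 + 14\right) - 1292 = 28 - 1292 = -1264$)
$\left(n - 2703\right) + j \left(-30\right) = \left(-1264 - 2703\right) + 25 \left(-30\right) = -3967 - 750 = -4717$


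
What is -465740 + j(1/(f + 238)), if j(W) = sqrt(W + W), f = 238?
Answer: -465740 + sqrt(238)/238 ≈ -4.6574e+5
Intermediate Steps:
j(W) = sqrt(2)*sqrt(W) (j(W) = sqrt(2*W) = sqrt(2)*sqrt(W))
-465740 + j(1/(f + 238)) = -465740 + sqrt(2)*sqrt(1/(238 + 238)) = -465740 + sqrt(2)*sqrt(1/476) = -465740 + sqrt(2)*(sqrt(119)/238) = -465740 + sqrt(238)/238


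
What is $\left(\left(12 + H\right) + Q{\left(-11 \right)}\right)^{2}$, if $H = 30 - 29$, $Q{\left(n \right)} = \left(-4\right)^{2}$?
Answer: $841$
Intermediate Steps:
$Q{\left(n \right)} = 16$
$H = 1$
$\left(\left(12 + H\right) + Q{\left(-11 \right)}\right)^{2} = \left(\left(12 + 1\right) + 16\right)^{2} = \left(13 + 16\right)^{2} = 29^{2} = 841$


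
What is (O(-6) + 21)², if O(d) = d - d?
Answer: 441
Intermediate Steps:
O(d) = 0
(O(-6) + 21)² = (0 + 21)² = 21² = 441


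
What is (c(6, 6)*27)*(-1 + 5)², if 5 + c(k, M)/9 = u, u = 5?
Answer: 0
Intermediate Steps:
c(k, M) = 0 (c(k, M) = -45 + 9*5 = -45 + 45 = 0)
(c(6, 6)*27)*(-1 + 5)² = (0*27)*(-1 + 5)² = 0*4² = 0*16 = 0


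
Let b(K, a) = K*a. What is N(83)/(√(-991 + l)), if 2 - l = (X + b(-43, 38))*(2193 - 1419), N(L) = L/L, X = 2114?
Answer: -I*√372509/372509 ≈ -0.0016384*I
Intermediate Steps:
N(L) = 1
l = -371518 (l = 2 - (2114 - 43*38)*(2193 - 1419) = 2 - (2114 - 1634)*774 = 2 - 480*774 = 2 - 1*371520 = 2 - 371520 = -371518)
N(83)/(√(-991 + l)) = 1/√(-991 - 371518) = 1/√(-372509) = 1/(I*√372509) = 1*(-I*√372509/372509) = -I*√372509/372509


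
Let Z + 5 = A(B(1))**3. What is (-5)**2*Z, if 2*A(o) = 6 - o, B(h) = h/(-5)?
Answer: 24791/40 ≈ 619.78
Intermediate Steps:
B(h) = -h/5 (B(h) = h*(-1/5) = -h/5)
A(o) = 3 - o/2 (A(o) = (6 - o)/2 = 3 - o/2)
Z = 24791/1000 (Z = -5 + (3 - (-1)/10)**3 = -5 + (3 - 1/2*(-1/5))**3 = -5 + (3 + 1/10)**3 = -5 + (31/10)**3 = -5 + 29791/1000 = 24791/1000 ≈ 24.791)
(-5)**2*Z = (-5)**2*(24791/1000) = 25*(24791/1000) = 24791/40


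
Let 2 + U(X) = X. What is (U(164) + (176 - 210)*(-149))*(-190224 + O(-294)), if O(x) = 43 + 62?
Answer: -993942132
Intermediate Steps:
U(X) = -2 + X
O(x) = 105
(U(164) + (176 - 210)*(-149))*(-190224 + O(-294)) = ((-2 + 164) + (176 - 210)*(-149))*(-190224 + 105) = (162 - 34*(-149))*(-190119) = (162 + 5066)*(-190119) = 5228*(-190119) = -993942132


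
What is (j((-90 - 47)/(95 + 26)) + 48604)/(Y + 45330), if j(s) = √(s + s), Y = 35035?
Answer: 48604/80365 + I*√274/884015 ≈ 0.60479 + 1.8725e-5*I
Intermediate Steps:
j(s) = √2*√s (j(s) = √(2*s) = √2*√s)
(j((-90 - 47)/(95 + 26)) + 48604)/(Y + 45330) = (√2*√((-90 - 47)/(95 + 26)) + 48604)/(35035 + 45330) = (√2*√(-137/121) + 48604)/80365 = (√2*√(-137*1/121) + 48604)*(1/80365) = (√2*√(-137/121) + 48604)*(1/80365) = (√2*(I*√137/11) + 48604)*(1/80365) = (I*√274/11 + 48604)*(1/80365) = (48604 + I*√274/11)*(1/80365) = 48604/80365 + I*√274/884015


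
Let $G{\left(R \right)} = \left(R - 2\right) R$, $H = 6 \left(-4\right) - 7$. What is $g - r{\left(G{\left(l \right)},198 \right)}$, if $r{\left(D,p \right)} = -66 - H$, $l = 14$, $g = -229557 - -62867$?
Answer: $-166655$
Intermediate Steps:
$g = -166690$ ($g = -229557 + 62867 = -166690$)
$H = -31$ ($H = -24 - 7 = -31$)
$G{\left(R \right)} = R \left(-2 + R\right)$ ($G{\left(R \right)} = \left(-2 + R\right) R = R \left(-2 + R\right)$)
$r{\left(D,p \right)} = -35$ ($r{\left(D,p \right)} = -66 - -31 = -66 + 31 = -35$)
$g - r{\left(G{\left(l \right)},198 \right)} = -166690 - -35 = -166690 + 35 = -166655$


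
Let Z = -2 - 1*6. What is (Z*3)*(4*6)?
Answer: -576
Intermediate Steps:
Z = -8 (Z = -2 - 6 = -8)
(Z*3)*(4*6) = (-8*3)*(4*6) = -24*24 = -576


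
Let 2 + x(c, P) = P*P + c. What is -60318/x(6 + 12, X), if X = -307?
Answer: -60318/94265 ≈ -0.63988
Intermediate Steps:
x(c, P) = -2 + c + P² (x(c, P) = -2 + (P*P + c) = -2 + (P² + c) = -2 + (c + P²) = -2 + c + P²)
-60318/x(6 + 12, X) = -60318/(-2 + (6 + 12) + (-307)²) = -60318/(-2 + 18 + 94249) = -60318/94265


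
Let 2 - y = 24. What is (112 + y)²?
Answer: 8100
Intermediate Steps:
y = -22 (y = 2 - 1*24 = 2 - 24 = -22)
(112 + y)² = (112 - 22)² = 90² = 8100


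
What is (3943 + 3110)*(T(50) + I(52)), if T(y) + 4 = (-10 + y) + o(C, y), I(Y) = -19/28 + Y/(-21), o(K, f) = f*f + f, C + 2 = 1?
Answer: 510070609/28 ≈ 1.8217e+7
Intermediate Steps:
C = -1 (C = -2 + 1 = -1)
o(K, f) = f + f² (o(K, f) = f² + f = f + f²)
I(Y) = -19/28 - Y/21 (I(Y) = -19*1/28 + Y*(-1/21) = -19/28 - Y/21)
T(y) = -14 + y + y*(1 + y) (T(y) = -4 + ((-10 + y) + y*(1 + y)) = -4 + (-10 + y + y*(1 + y)) = -14 + y + y*(1 + y))
(3943 + 3110)*(T(50) + I(52)) = (3943 + 3110)*((-14 + 50 + 50*(1 + 50)) + (-19/28 - 1/21*52)) = 7053*((-14 + 50 + 50*51) + (-19/28 - 52/21)) = 7053*((-14 + 50 + 2550) - 265/84) = 7053*(2586 - 265/84) = 7053*(216959/84) = 510070609/28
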